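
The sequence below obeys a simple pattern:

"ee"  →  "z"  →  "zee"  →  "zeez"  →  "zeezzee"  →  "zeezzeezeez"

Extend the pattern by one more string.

zeezzeezeezzeezzee

Each term (from the third on) is the previous term followed by the one before it: term 3 = z·ee = zee.
The next term joins zeezzeezeez and zeezzee.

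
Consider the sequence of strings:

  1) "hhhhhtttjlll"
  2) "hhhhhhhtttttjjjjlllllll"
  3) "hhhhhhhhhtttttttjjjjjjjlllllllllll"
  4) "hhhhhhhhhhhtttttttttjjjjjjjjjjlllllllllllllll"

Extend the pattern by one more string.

hhhhhhhhhhhhhtttttttttttjjjjjjjjjjjjjlllllllllllllllllll

Term n consists of 2n+3 h's, followed by 2n+1 t's, followed by 3n-2 j's, followed by 4n-1 l's (n = 1, 2, …).
Setting n = 5 gives 13, 11, 13, 19 characters in each block.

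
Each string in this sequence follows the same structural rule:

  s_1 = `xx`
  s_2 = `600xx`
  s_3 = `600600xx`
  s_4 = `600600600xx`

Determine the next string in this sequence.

600600600600xx

Every step adds 600 at the front: s(k+1) = 600·s(k).
So the next term is 600·600600600xx.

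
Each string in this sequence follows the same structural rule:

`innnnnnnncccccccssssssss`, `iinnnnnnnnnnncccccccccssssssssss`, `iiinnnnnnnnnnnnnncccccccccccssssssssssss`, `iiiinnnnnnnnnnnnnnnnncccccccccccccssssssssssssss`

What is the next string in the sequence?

iiiiinnnnnnnnnnnnnnnnnnnncccccccccccccccssssssssssssssss

Each string has the form i^{n-2} n^{3n-1} c^{2n+1} s^{2n+2}, where the shown terms are n = 3, 4, 5, 6.
For the next term, n = 7, so the run lengths are 5, 20, 15, 16.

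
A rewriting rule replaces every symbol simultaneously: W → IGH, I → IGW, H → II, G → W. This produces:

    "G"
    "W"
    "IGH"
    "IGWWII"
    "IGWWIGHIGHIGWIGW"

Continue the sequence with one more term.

IGWWIGHIGHIGWWIIIGWWIIIGWWIGHIGWWIGH

Replace each of the 16 characters of IGWWIGHIGHIGWIGW in place — IGW W IGH IGH IGW W II IGW W II IGW W IGH IGW W IGH — and concatenate.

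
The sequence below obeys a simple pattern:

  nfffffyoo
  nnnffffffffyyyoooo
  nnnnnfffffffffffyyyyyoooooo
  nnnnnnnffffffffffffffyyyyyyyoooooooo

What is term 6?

The n-th term is 2n-1 n's then 3n+2 f's then 2n-1 y's then 2n o's (n = 1, 2, …).
Setting n = 6 gives 11, 20, 11, 12 characters in each block.

nnnnnnnnnnnffffffffffffffffffffyyyyyyyyyyyoooooooooooo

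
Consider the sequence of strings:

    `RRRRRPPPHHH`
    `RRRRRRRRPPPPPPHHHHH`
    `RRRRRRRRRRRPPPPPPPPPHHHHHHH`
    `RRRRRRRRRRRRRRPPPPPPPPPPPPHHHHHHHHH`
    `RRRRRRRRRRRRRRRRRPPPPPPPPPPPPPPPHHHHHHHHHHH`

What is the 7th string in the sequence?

RRRRRRRRRRRRRRRRRRRRRRRPPPPPPPPPPPPPPPPPPPPPHHHHHHHHHHHHHHH

Reading off run lengths: R runs 5, 8, 11, 14, 17; P runs 3, 6, 9, 12, 15; H runs 3, 5, 7, 9, 11 — each is linear in n (n = 1, 2, …).
For term 7, n = 7, so the run lengths are 23, 21, 15.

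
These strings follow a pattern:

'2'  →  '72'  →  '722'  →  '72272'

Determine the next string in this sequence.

72272722

From term 3 onward, concatenate the last term with the second-to-last: 72·2 = 722, 722·72 = 72272, …
So term 5 is 72272·722.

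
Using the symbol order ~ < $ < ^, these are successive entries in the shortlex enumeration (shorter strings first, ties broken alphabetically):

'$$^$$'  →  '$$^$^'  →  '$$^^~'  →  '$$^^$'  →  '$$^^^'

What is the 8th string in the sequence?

$^~~^

Continuing the enumeration 3 steps past $$^^^: $$^^^ → $^~~~ → $^~~$ → (answer).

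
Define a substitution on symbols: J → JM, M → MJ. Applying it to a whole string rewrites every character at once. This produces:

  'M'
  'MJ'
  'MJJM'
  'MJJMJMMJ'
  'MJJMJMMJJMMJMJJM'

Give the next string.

MJJMJMMJJMMJMJJMJMMJMJJMMJJMJMMJ

Replace each of the 16 characters of MJJMJMMJJMMJMJJM in place — MJ JM JM MJ JM MJ MJ JM JM MJ MJ JM MJ JM JM MJ — and concatenate.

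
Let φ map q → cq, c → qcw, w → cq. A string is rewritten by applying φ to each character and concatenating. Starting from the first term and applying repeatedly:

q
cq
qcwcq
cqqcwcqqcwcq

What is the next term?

qcwcqcqqcwcqqcwcqcqqcwcqqcwcq

Apply φ to cqqcwcqqcwcq symbol by symbol: c→qcw, q→cq, q→cq, c→qcw, w→cq, c→qcw, q→cq, q→cq, c→qcw, w→cq, c→qcw, q→cq; joined: qcw cq cq qcw cq qcw cq cq qcw cq qcw cq.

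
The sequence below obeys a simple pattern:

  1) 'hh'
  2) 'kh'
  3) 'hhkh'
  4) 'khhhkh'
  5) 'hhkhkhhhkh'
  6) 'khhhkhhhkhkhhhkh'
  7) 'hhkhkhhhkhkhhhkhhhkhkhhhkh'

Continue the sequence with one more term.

khhhkhhhkhkhhhkhhhkhkhhhkhkhhhkhhhkhkhhhkh

From term 3 onward, concatenate the second-to-last term with the last: hh·kh = hhkh, kh·hhkh = khhhkh, …
Continuing: khhhkhhhkhkhhhkh · hhkhkhhhkhkhhhkhhhkhkhhhkh gives term 8.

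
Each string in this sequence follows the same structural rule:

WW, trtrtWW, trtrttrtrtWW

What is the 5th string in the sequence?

trtrttrtrttrtrttrtrtWW

The strings grow by a fixed prefix trtrt each time.
From trtrttrtrtWW, 2 further steps: trtrttrtrtWW → trtrttrtrttrtrtWW → (answer).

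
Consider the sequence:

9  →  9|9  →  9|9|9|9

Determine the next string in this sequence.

s(k+1) = s(k)·|·s(k) — each term doubles the last with '|' between the halves.
Doubling 9|9|9|9 with '|' between the halves:

9|9|9|9|9|9|9|9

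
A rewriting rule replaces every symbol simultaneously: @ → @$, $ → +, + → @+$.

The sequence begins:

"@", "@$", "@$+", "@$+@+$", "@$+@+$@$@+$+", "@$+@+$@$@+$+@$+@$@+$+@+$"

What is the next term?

Rewriting the 24 symbols of @$+@+$@$@+$+@$+@$@+$+@+$ one by one yields @$ + @+$ @$ @+$ + @$ + @$ @+$ + @+$ @$ + @+$ @$ + @$ @+$ + @+$ @$ @+$ +; concatenated:

@$+@+$@$@+$+@$+@$@+$+@+$@$+@+$@$+@$@+$+@+$@$@+$+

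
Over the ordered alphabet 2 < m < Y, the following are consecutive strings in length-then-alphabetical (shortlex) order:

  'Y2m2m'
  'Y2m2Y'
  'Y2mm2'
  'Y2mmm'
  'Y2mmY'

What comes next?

Treat Y2mmY as a base-3 numeral over the given alphabet and add one, carrying through any trailing Y's.

Y2mY2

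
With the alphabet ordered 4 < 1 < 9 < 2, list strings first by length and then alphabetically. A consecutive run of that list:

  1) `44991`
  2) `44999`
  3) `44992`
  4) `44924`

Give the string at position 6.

44929

Advancing 2 positions from 44924 through 44924 → 44921 reaches term 6.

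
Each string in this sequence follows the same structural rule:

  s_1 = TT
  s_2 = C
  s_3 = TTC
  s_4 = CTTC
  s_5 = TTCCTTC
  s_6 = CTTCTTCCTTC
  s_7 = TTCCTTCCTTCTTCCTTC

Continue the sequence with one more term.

From term 3 onward, concatenate the second-to-last term with the last: TT·C = TTC, C·TTC = CTTC, …
Continuing: CTTCTTCCTTC · TTCCTTCCTTCTTCCTTC gives term 8.

CTTCTTCCTTCTTCCTTCCTTCTTCCTTC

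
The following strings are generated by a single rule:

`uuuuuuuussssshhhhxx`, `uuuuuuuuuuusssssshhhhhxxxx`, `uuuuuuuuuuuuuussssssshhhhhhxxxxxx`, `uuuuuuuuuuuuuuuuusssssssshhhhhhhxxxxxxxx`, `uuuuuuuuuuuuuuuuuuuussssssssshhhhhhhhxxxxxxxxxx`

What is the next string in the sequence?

uuuuuuuuuuuuuuuuuuuuuuusssssssssshhhhhhhhhxxxxxxxxxxxx

Reading off run lengths: u runs 8, 11, 14, 17, 20; s runs 5, 6, 7, 8, 9; h runs 4, 5, 6, 7, 8; x runs 2, 4, 6, 8, 10 — each is linear in n, where the shown terms are n = 2, 3, 4, 5, 6.
Setting n = 7 gives 23, 10, 9, 12 characters in each block.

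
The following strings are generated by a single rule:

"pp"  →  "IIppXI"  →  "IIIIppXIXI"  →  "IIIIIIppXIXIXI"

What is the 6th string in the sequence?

IIIIIIIIIIppXIXIXIXIXI

Each term wraps the previous one in II on the left and XI on the right.
From IIIIIIppXIXIXI, 2 further steps: IIIIIIppXIXIXI → IIIIIIIIppXIXIXIXI → (answer).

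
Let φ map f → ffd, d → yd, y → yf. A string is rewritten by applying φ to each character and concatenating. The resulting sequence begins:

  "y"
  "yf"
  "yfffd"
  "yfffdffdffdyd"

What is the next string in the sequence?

φ(yfffdffdffdyd) expands symbol-by-symbol to yf ffd ffd ffd yd ffd ffd yd ffd ffd yd yf yd; joining the 13 pieces gives the next term.

yfffdffdffdydffdffdydffdffdydyfyd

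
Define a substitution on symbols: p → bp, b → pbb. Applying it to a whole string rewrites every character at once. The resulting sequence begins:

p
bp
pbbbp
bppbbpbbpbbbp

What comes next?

Replace each of the 13 characters of bppbbpbbpbbbp in place — pbb bp bp pbb pbb bp pbb pbb bp pbb pbb pbb bp — and concatenate.

pbbbpbppbbpbbbppbbpbbbppbbpbbpbbbp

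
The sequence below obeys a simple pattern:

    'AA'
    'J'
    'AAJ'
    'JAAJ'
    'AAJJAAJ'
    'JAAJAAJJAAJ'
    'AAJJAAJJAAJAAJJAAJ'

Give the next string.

JAAJAAJJAAJAAJJAAJJAAJAAJJAAJ

This is a Fibonacci-style word recurrence s(k) = s(k−2)·s(k−1): e.g. AA·J = AAJ.
Continuing: JAAJAAJJAAJ · AAJJAAJJAAJAAJJAAJ gives term 8.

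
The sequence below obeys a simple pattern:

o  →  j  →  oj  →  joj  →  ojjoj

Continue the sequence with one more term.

This is a Fibonacci-style word recurrence s(k) = s(k−2)·s(k−1): e.g. o·j = oj.
The next term joins joj and ojjoj.

jojojjoj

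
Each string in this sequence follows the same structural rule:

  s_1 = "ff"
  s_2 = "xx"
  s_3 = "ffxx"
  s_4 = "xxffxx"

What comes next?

From term 3 onward, concatenate the second-to-last term with the last: ff·xx = ffxx, xx·ffxx = xxffxx, …
So term 5 is ffxx·xxffxx.

ffxxxxffxx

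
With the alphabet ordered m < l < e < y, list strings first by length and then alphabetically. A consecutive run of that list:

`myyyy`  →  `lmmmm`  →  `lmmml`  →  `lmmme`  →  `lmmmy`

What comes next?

Treat lmmmy as a base-4 numeral over the given alphabet and add one, carrying through any trailing y's.

lmmlm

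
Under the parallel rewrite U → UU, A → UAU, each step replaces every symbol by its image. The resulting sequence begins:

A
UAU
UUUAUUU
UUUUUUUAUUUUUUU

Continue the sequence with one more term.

φ(UUUUUUUAUUUUUUU) expands symbol-by-symbol to UU UU UU UU UU UU UU UAU UU UU UU UU UU UU UU; joining the 15 pieces gives the next term.

UUUUUUUUUUUUUUUAUUUUUUUUUUUUUUU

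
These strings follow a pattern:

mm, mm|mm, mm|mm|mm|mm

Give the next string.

s(k+1) = s(k)·|·s(k) — each term doubles the last with '|' between the halves.
So the next term is two copies of mm|mm|mm|mm with '|' between the halves.

mm|mm|mm|mm|mm|mm|mm|mm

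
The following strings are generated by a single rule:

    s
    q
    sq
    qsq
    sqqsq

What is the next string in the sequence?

qsqsqqsq

This is a Fibonacci-style word recurrence s(k) = s(k−2)·s(k−1): e.g. s·q = sq.
Continuing: qsq · sqqsq gives term 6.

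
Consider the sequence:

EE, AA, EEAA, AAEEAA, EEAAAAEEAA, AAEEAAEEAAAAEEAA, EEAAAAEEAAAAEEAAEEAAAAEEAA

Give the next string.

AAEEAAEEAAAAEEAAEEAAAAEEAAAAEEAAEEAAAAEEAA

This is a Fibonacci-style word recurrence s(k) = s(k−2)·s(k−1): e.g. EE·AA = EEAA.
The next term joins AAEEAAEEAAAAEEAA and EEAAAAEEAAAAEEAAEEAAAAEEAA.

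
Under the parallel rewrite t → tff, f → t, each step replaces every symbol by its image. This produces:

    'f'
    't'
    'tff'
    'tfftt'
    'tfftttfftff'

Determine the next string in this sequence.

Rewriting each symbol of tfftttfftff: t→tff, f→t, f→t, t→tff, t→tff, t→tff, f→t, f→t, t→tff, f→t, f→t, which concatenates to tff t t tff tff tff t t tff t t.

tfftttfftfftfftttfftt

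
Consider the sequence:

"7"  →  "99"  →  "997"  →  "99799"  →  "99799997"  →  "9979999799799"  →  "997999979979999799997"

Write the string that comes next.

9979999799799997999979979999799799

Each term (from the third on) is the previous term followed by the one before it: term 3 = 99·7 = 997.
The next term joins 997999979979999799997 and 9979999799799.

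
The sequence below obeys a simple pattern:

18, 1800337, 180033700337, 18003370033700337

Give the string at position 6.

180033700337003370033700337

The strings grow by a fixed suffix 00337 each time.
From 18003370033700337, 2 further steps: 18003370033700337 → 1800337003370033700337 → (answer).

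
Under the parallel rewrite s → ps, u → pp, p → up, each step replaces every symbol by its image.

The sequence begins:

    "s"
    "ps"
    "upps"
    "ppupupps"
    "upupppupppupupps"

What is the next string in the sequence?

ppupppupupupppupupupppupppupupps

Replace each of the 16 characters of upupppupppupupps in place — pp up pp up up up pp up up up pp up pp up up ps — and concatenate.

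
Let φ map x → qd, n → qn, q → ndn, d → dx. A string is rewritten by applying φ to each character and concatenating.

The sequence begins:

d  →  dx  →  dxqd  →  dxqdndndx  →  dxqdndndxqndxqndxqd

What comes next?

dxqdndndxqndxqndxqdndnqndxqdndnqndxqdndndx

Replace each of the 19 characters of dxqdndndxqndxqndxqd in place — dx qd ndn dx qn dx qn dx qd ndn qn dx qd ndn qn dx qd ndn dx — and concatenate.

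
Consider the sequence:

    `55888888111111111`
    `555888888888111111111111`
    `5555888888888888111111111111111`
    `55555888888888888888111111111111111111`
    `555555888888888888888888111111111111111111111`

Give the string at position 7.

55555555888888888888888888888888111111111111111111111111111

Reading off run lengths: 5 runs 2, 3, 4, 5, 6; 8 runs 6, 9, 12, 15, 18; 1 runs 9, 12, 15, 18, 21 — each is linear in n, where the shown terms are n = 2, 3, 4, 5, 6.
For term 7, n = 8, so the run lengths are 8, 24, 27.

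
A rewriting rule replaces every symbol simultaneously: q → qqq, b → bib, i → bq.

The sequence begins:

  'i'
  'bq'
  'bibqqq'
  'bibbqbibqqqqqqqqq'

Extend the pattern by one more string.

φ(bibbqbibqqqqqqqqq) expands symbol-by-symbol to bib bq bib bib qqq bib bq bib qqq qqq qqq qqq qqq qqq qqq qqq qqq; joining the 17 pieces gives the next term.

bibbqbibbibqqqbibbqbibqqqqqqqqqqqqqqqqqqqqqqqqqqq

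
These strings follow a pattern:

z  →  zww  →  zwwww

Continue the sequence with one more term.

The strings grow by a fixed suffix ww each time.
Applying this once more to zwwww:

zwwwwww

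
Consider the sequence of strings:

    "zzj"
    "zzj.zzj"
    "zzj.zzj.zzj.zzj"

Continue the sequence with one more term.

zzj.zzj.zzj.zzj.zzj.zzj.zzj.zzj

Each string is two copies of the previous one joined by '.'.
One more doubling of zzj.zzj.zzj.zzj gives the answer.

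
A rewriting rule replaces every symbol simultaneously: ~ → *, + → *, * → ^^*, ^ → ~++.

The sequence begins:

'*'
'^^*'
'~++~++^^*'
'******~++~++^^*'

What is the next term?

Rewriting the 15 symbols of ******~++~++^^* one by one yields ^^* ^^* ^^* ^^* ^^* ^^* * * * * * * ~++ ~++ ^^*; concatenated:

^^*^^*^^*^^*^^*^^*******~++~++^^*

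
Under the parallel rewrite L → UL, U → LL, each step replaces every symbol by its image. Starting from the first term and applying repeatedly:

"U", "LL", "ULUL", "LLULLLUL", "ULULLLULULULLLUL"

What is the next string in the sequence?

Applying the rule to each of the 16 symbols of ULULLLULULULLLUL gives the pieces LL UL LL UL UL UL LL UL LL UL LL UL UL UL LL UL, which concatenate to the answer.

LLULLLULULULLLULLLULLLULULULLLUL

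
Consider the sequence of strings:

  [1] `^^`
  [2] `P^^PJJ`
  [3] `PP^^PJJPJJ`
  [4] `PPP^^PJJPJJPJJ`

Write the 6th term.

s(k+1) = P·s(k)·PJJ, so each term gains P as a prefix and PJJ as a suffix.
From PPP^^PJJPJJPJJ, 2 further steps: PPP^^PJJPJJPJJ → PPPP^^PJJPJJPJJPJJ → (answer).

PPPPP^^PJJPJJPJJPJJPJJ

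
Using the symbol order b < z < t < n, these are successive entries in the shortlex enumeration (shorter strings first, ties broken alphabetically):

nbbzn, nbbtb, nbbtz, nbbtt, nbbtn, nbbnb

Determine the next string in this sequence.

nbbnz

Treat nbbnb as a base-4 numeral over the given alphabet and add one, carrying through any trailing n's.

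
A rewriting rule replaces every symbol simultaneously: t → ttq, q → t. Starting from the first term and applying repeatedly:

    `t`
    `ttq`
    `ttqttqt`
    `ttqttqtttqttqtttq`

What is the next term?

Replace each of the 17 characters of ttqttqtttqttqtttq in place — ttq ttq t ttq ttq t ttq ttq ttq t ttq ttq t ttq ttq ttq t — and concatenate.

ttqttqtttqttqtttqttqttqtttqttqtttqttqttqt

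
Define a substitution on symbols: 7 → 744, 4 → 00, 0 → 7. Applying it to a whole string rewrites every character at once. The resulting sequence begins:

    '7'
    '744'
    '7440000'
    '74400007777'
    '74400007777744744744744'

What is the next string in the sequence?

Applying the rule to each of the 23 symbols of 74400007777744744744744 gives the pieces 744 00 00 7 7 7 7 744 744 744 744 744 00 00 744 00 00 744 00 00 744 00 00, which concatenate to the answer.

744000077777447447447447440000744000074400007440000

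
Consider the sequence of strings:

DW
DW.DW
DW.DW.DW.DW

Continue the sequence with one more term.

DW.DW.DW.DW.DW.DW.DW.DW

s(k+1) = s(k)·.·s(k) — each term doubles the last with '.' between the halves.
So the next term is two copies of DW.DW.DW.DW with '.' between the halves.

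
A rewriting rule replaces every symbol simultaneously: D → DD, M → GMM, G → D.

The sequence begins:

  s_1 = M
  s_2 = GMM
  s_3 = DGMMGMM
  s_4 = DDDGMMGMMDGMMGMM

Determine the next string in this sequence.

DDDDDDDGMMGMMDGMMGMMDDDGMMGMMDGMMGMM

Applying the rule to each of the 16 symbols of DDDGMMGMMDGMMGMM gives the pieces DD DD DD D GMM GMM D GMM GMM DD D GMM GMM D GMM GMM, which concatenate to the answer.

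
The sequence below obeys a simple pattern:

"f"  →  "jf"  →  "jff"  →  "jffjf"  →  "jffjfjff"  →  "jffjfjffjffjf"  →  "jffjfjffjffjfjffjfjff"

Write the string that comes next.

jffjfjffjffjfjffjfjffjffjfjffjffjf

Each term (from the third on) is the previous term followed by the one before it: term 3 = jf·f = jff.
So term 8 is jffjfjffjffjfjffjfjff·jffjfjffjffjf.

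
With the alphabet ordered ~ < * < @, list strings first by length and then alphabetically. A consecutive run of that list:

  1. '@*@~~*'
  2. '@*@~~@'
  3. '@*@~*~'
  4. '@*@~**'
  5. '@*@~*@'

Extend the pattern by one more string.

Treat @*@~*@ as a base-3 numeral over the given alphabet and add one, carrying through any trailing @'s.

@*@~@~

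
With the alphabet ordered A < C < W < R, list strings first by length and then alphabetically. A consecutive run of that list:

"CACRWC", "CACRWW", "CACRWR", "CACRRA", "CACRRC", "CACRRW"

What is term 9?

CAWAAC

Continuing the enumeration 3 steps past CACRRW: CACRRW → CACRRR → CAWAAA → (answer).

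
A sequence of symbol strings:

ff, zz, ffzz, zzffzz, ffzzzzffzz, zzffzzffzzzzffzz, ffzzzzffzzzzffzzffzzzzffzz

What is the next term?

From term 3 onward, concatenate the second-to-last term with the last: ff·zz = ffzz, zz·ffzz = zzffzz, …
Continuing: zzffzzffzzzzffzz · ffzzzzffzzzzffzzffzzzzffzz gives term 8.

zzffzzffzzzzffzzffzzzzffzzzzffzzffzzzzffzz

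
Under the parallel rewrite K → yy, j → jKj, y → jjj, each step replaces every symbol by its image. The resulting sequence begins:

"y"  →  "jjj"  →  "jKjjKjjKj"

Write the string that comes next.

Apply φ to jKjjKjjKj symbol by symbol: j→jKj, K→yy, j→jKj, j→jKj, K→yy, j→jKj, j→jKj, K→yy, j→jKj; joined: jKj yy jKj jKj yy jKj jKj yy jKj.

jKjyyjKjjKjyyjKjjKjyyjKj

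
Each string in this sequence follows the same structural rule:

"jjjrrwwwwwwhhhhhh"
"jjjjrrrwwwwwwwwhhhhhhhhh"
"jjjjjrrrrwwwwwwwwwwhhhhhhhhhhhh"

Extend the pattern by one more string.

Reading off run lengths: j runs 3, 4, 5; r runs 2, 3, 4; w runs 6, 8, 10; h runs 6, 9, 12 — each is linear in n, where the shown terms are n = 2, 3, 4.
For the next term, n = 5, so the run lengths are 6, 5, 12, 15.

jjjjjjrrrrrwwwwwwwwwwwwhhhhhhhhhhhhhhh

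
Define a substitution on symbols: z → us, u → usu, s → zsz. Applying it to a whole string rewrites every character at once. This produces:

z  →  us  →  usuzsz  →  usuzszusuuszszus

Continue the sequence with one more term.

Rewriting the 16 symbols of usuzszusuuszszus one by one yields usu zsz usu us zsz us usu zsz usu usu zsz us zsz us usu zsz; concatenated:

usuzszusuuszszususuzszusuusuzszuszszususuzsz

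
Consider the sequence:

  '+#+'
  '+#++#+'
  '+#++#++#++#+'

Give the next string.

s(k+1) = s(k)·s(k) — each term doubles the last.
Doubling +#++#++#++#+:

+#++#++#++#++#++#++#++#+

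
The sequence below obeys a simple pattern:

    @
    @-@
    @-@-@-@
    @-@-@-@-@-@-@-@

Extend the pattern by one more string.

Each string is two copies of the previous one joined by '-'.
So the next term is two copies of @-@-@-@-@-@-@-@ with '-' between the halves.

@-@-@-@-@-@-@-@-@-@-@-@-@-@-@-@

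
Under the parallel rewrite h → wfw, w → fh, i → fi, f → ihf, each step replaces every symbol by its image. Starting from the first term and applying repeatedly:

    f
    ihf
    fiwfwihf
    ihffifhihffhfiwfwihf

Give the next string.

Rewriting the 20 symbols of ihffifhihffhfiwfwihf one by one yields fi wfw ihf ihf fi ihf wfw fi wfw ihf ihf wfw ihf fi fh ihf fh fi wfw ihf; concatenated:

fiwfwihfihffiihfwfwfiwfwihfihfwfwihffifhihffhfiwfwihf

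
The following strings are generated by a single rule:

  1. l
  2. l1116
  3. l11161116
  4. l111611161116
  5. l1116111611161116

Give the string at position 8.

Every step adds 1116 to the end: s(k+1) = s(k)·1116.
From l1116111611161116, 3 further steps: l1116111611161116 → l11161116111611161116 → l111611161116111611161116 → (answer).

l1116111611161116111611161116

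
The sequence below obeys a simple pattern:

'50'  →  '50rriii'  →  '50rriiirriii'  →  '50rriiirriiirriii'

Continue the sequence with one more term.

Every step adds rriii to the end: s(k+1) = s(k)·rriii.
Applying this once more to 50rriiirriiirriii:

50rriiirriiirriiirriii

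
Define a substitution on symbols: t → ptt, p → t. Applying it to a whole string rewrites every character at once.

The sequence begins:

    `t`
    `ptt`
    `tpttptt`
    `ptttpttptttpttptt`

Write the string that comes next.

tpttpttptttpttptttpttpttptttpttptttpttptt

Replace each of the 17 characters of ptttpttptttpttptt in place — t ptt ptt ptt t ptt ptt t ptt ptt ptt t ptt ptt t ptt ptt — and concatenate.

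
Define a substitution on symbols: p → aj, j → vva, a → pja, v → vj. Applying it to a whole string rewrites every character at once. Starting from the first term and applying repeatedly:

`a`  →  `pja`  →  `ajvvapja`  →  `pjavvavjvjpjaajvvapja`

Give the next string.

ajvvapjavjvjpjavjvvavjvvaajvvapjapjavvavjvjpjaajvvapja

Replace each of the 21 characters of pjavvavjvjpjaajvvapja in place — aj vva pja vj vj pja vj vva vj vva aj vva pja pja vva vj vj pja aj vva pja — and concatenate.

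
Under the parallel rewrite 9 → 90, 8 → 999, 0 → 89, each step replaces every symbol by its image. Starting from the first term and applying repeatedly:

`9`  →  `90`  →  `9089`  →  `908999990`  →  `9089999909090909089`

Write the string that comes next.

9089999909090909089908990899089908999990

Applying the rule to each of the 19 symbols of 9089999909090909089 gives the pieces 90 89 999 90 90 90 90 90 89 90 89 90 89 90 89 90 89 999 90, which concatenate to the answer.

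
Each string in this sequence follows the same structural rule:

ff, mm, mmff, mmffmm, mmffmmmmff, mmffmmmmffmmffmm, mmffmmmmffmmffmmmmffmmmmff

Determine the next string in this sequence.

mmffmmmmffmmffmmmmffmmmmffmmffmmmmffmmffmm

This is a Fibonacci-style word recurrence s(k) = s(k−1)·s(k−2): e.g. mm·ff = mmff.
Continuing: mmffmmmmffmmffmmmmffmmmmff · mmffmmmmffmmffmm gives term 8.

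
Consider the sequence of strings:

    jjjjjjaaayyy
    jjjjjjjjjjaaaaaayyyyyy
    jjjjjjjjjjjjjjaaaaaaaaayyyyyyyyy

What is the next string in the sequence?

jjjjjjjjjjjjjjjjjjaaaaaaaaaaaayyyyyyyyyyyy

Each string has the form j^{4n+2} a^{3n} y^{3n} (n = 1, 2, …).
Setting n = 4 gives 18, 12, 12 characters in each block.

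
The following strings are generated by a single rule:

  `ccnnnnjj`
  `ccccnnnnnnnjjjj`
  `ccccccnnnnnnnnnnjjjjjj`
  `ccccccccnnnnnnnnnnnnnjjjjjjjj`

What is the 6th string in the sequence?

ccccccccccccnnnnnnnnnnnnnnnnnnnjjjjjjjjjjjj

Each string has the form c^{2n} n^{3n+1} j^{2n} (n = 1, 2, …).
Setting n = 6 gives 12, 19, 12 characters in each block.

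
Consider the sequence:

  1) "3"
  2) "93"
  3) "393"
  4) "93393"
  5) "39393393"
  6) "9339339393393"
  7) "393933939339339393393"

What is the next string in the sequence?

This is a Fibonacci-style word recurrence s(k) = s(k−2)·s(k−1): e.g. 3·93 = 393.
The next term joins 9339339393393 and 393933939339339393393.

9339339393393393933939339339393393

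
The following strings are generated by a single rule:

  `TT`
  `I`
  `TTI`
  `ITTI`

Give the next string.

TTIITTI

This is a Fibonacci-style word recurrence s(k) = s(k−2)·s(k−1): e.g. TT·I = TTI.
Continuing: TTI · ITTI gives term 5.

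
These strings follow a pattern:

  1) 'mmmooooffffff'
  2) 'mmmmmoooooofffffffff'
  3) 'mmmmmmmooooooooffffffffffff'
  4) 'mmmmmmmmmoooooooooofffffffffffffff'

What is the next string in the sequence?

The n-th term is 2n+1 m's then 2n+2 o's then 3n+3 f's (n = 1, 2, …).
At n = 5 the blocks have lengths 11, 12, 18.

mmmmmmmmmmmooooooooooooffffffffffffffffff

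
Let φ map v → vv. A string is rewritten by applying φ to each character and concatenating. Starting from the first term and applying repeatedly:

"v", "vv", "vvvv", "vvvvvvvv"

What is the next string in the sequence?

Rewriting each symbol of vvvvvvvv: v→vv, v→vv, v→vv, v→vv, v→vv, v→vv, v→vv, v→vv, which concatenates to vv vv vv vv vv vv vv vv.

vvvvvvvvvvvvvvvv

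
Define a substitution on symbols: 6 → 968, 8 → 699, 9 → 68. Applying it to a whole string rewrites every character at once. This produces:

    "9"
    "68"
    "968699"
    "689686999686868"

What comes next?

Rewriting the 15 symbols of 689686999686868 one by one yields 968 699 68 968 699 968 68 68 68 968 699 968 699 968 699; concatenated:

96869968968699968686868968699968699968699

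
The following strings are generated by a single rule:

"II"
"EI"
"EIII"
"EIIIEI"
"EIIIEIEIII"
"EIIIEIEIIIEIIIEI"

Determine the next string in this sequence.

This is a Fibonacci-style word recurrence s(k) = s(k−1)·s(k−2): e.g. EI·II = EIII.
Continuing: EIIIEIEIIIEIIIEI · EIIIEIEIII gives term 7.

EIIIEIEIIIEIIIEIEIIIEIEIII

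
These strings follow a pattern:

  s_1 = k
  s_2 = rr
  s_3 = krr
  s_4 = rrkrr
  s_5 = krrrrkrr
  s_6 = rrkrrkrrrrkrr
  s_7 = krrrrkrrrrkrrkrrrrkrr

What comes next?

From term 3 onward, concatenate the second-to-last term with the last: k·rr = krr, rr·krr = rrkrr, …
So term 8 is rrkrrkrrrrkrr·krrrrkrrrrkrrkrrrrkrr.

rrkrrkrrrrkrrkrrrrkrrrrkrrkrrrrkrr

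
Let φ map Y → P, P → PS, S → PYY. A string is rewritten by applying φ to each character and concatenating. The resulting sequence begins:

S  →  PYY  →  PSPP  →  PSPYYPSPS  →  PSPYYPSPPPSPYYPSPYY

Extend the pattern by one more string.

φ(PSPYYPSPPPSPYYPSPYY) expands symbol-by-symbol to PS PYY PS P P PS PYY PS PS PS PYY PS P P PS PYY PS P P; joining the 19 pieces gives the next term.

PSPYYPSPPPSPYYPSPSPSPYYPSPPPSPYYPSPP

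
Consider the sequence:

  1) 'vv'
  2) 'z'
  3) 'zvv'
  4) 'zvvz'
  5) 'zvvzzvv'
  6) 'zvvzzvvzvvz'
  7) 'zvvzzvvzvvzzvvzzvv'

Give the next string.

From term 3 onward, concatenate the last term with the second-to-last: z·vv = zvv, zvv·z = zvvz, …
The next term joins zvvzzvvzvvzzvvzzvv and zvvzzvvzvvz.

zvvzzvvzvvzzvvzzvvzvvzzvvzvvz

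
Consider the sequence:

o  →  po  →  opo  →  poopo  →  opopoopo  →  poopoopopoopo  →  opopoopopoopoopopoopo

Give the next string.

poopoopopoopoopopoopopoopoopopoopo

Each term (from the third on) is the two preceding terms concatenated in order: term 3 = o·po = opo.
Continuing: poopoopopoopo · opopoopopoopoopopoopo gives term 8.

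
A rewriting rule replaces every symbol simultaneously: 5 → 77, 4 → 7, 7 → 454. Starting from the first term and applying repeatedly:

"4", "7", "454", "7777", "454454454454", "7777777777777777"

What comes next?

Replace each of the 16 characters of 7777777777777777 in place — 454 454 454 454 454 454 454 454 454 454 454 454 454 454 454 454 — and concatenate.

454454454454454454454454454454454454454454454454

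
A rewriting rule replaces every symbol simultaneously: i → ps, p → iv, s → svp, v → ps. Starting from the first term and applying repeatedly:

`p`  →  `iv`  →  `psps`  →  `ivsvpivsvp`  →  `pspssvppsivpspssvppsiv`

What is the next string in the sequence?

Rewriting the 22 symbols of pspssvppsivpspssvppsiv one by one yields iv svp iv svp svp ps iv iv svp ps ps iv svp iv svp svp ps iv iv svp ps ps; concatenated:

ivsvpivsvpsvppsivivsvppspsivsvpivsvpsvppsivivsvppsps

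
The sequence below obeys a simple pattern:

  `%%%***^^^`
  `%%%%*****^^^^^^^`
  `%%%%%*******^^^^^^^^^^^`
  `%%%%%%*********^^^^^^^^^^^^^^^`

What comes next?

Reading off run lengths: % runs 3, 4, 5, 6; * runs 3, 5, 7, 9; ^ runs 3, 7, 11, 15 — each is linear in n (n = 1, 2, …).
For the next term, n = 5, so the run lengths are 7, 11, 19.

%%%%%%%***********^^^^^^^^^^^^^^^^^^^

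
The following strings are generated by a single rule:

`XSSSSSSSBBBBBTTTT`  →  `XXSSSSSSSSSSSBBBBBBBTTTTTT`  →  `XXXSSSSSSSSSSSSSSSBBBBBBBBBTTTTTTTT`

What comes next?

XXXXSSSSSSSSSSSSSSSSSSSBBBBBBBBBBBTTTTTTTTTT

Reading off run lengths: X runs 1, 2, 3; S runs 7, 11, 15; B runs 5, 7, 9; T runs 4, 6, 8 — each is linear in n, where the shown terms are n = 2, 3, 4.
Setting n = 5 gives 4, 19, 11, 10 characters in each block.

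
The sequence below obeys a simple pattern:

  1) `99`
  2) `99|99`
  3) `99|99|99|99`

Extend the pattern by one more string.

Every step duplicates the string with '|' between the halves.
So the next term is two copies of 99|99|99|99 with '|' between the halves.

99|99|99|99|99|99|99|99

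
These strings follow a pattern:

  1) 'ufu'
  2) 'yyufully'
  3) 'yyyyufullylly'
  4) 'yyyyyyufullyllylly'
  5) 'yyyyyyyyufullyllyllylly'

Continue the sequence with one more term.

yyyyyyyyyyufullyllyllyllylly

Every step adds yy to the front and lly to the end of the previous string.
One more step from yyyyyyyyufullyllyllylly gives the answer.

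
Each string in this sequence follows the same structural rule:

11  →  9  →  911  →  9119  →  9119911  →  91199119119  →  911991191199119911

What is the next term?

91199119119911991191199119119

Each term (from the third on) is the previous term followed by the one before it: term 3 = 9·11 = 911.
The next term joins 911991191199119911 and 91199119119.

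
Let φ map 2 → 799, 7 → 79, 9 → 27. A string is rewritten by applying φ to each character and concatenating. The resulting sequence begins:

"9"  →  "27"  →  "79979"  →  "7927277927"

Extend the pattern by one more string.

79277997979979792779979

Apply φ to 7927277927 symbol by symbol: 7→79, 9→27, 2→799, 7→79, 2→799, 7→79, 7→79, 9→27, 2→799, 7→79; joined: 79 27 799 79 799 79 79 27 799 79.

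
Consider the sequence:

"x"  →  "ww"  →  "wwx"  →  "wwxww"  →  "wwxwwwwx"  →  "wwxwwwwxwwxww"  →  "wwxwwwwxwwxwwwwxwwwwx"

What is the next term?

wwxwwwwxwwxwwwwxwwwwxwwxwwwwxwwxww

This is a Fibonacci-style word recurrence s(k) = s(k−1)·s(k−2): e.g. ww·x = wwx.
Continuing: wwxwwwwxwwxwwwwxwwwwx · wwxwwwwxwwxww gives term 8.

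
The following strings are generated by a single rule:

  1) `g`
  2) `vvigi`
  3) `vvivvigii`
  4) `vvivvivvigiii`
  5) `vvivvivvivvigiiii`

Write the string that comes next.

vvivvivvivvivvigiiiii

Every step adds vvi to the front and i to the end of the previous string.
One more step from vvivvivvivvigiiii gives the answer.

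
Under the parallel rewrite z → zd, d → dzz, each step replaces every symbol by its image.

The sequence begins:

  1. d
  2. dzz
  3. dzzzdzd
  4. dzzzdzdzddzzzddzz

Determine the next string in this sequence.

φ(dzzzdzdzddzzzddzz) expands symbol-by-symbol to dzz zd zd zd dzz zd dzz zd dzz dzz zd zd zd dzz dzz zd zd; joining the 17 pieces gives the next term.

dzzzdzdzddzzzddzzzddzzdzzzdzdzddzzdzzzdzd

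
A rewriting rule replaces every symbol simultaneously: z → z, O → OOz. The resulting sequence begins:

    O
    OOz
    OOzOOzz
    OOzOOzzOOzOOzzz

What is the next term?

Rewriting the 15 symbols of OOzOOzzOOzOOzzz one by one yields OOz OOz z OOz OOz z z OOz OOz z OOz OOz z z z; concatenated:

OOzOOzzOOzOOzzzOOzOOzzOOzOOzzzz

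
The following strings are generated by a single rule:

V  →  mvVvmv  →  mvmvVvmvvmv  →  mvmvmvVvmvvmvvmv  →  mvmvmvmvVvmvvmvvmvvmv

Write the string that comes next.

s(k+1) = mv·s(k)·vmv, so each term gains mv as a prefix and vmv as a suffix.
Applying this once more to mvmvmvmvVvmvvmvvmvvmv:

mvmvmvmvmvVvmvvmvvmvvmvvmv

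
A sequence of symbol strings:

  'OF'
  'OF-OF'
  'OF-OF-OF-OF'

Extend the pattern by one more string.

s(k+1) = s(k)·-·s(k) — each term doubles the last with '-' between the halves.
One more doubling of OF-OF-OF-OF gives the answer.

OF-OF-OF-OF-OF-OF-OF-OF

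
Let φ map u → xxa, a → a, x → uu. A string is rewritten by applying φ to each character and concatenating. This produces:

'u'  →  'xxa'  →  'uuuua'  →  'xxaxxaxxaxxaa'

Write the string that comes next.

uuuuauuuuauuuuauuuuaa

Replace each of the 13 characters of xxaxxaxxaxxaa in place — uu uu a uu uu a uu uu a uu uu a a — and concatenate.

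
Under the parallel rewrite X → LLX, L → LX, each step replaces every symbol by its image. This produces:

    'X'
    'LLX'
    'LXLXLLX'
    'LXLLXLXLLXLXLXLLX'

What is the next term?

φ(LXLLXLXLLXLXLXLLX) expands symbol-by-symbol to LX LLX LX LX LLX LX LLX LX LX LLX LX LLX LX LLX LX LX LLX; joining the 17 pieces gives the next term.

LXLLXLXLXLLXLXLLXLXLXLLXLXLLXLXLLXLXLXLLX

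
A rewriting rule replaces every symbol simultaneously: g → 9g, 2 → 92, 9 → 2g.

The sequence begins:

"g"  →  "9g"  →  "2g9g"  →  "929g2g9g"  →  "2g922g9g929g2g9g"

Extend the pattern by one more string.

φ(2g922g9g929g2g9g) expands symbol-by-symbol to 92 9g 2g 92 92 9g 2g 9g 2g 92 2g 9g 92 9g 2g 9g; joining the 16 pieces gives the next term.

929g2g92929g2g9g2g922g9g929g2g9g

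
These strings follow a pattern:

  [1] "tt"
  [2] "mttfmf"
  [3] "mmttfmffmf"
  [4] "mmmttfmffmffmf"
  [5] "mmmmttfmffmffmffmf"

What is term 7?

Every step adds m to the front and fmf to the end of the previous string.
From mmmmttfmffmffmffmf, 2 further steps: mmmmttfmffmffmffmf → mmmmmttfmffmffmffmffmf → (answer).

mmmmmmttfmffmffmffmffmffmf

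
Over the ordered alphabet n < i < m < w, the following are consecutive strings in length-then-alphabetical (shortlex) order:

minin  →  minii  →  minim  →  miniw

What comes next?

The successor of miniw increments the rightmost position that isn't already w and resets every position after it to n.

minmn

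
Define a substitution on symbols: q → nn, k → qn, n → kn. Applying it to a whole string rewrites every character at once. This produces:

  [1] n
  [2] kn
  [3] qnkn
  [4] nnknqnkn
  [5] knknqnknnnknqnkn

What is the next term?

Applying the rule to each of the 16 symbols of knknqnknnnknqnkn gives the pieces qn kn qn kn nn kn qn kn kn kn qn kn nn kn qn kn, which concatenate to the answer.

qnknqnknnnknqnknknknqnknnnknqnkn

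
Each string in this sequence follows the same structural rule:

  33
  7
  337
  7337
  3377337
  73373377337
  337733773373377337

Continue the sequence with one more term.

From term 3 onward, concatenate the second-to-last term with the last: 33·7 = 337, 7·337 = 7337, …
The next term joins 73373377337 and 337733773373377337.

73373377337337733773373377337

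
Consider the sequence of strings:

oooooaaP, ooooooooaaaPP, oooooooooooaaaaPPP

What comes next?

The n-th term is 3n+2 o's then n+1 a's then n P's (n = 1, 2, …).
Setting n = 4 gives 14, 5, 4 characters in each block.

ooooooooooooooaaaaaPPPP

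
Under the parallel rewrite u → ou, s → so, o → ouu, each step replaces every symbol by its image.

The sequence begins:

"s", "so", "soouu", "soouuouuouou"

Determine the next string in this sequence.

soouuouuouououuouououuououuou

Expanding soouuouuouou: s→so, o→ouu, o→ouu, u→ou, u→ou, o→ouu, u→ou, u→ou, o→ouu, u→ou, o→ouu, u→ou. Concatenated: so ouu ouu ou ou ouu ou ou ouu ou ouu ou.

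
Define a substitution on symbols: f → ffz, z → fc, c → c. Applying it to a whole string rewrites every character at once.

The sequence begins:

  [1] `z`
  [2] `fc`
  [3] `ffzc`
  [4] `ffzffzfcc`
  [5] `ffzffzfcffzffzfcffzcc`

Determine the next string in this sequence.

φ(ffzffzfcffzffzfcffzcc) expands symbol-by-symbol to ffz ffz fc ffz ffz fc ffz c ffz ffz fc ffz ffz fc ffz c ffz ffz fc c c; joining the 21 pieces gives the next term.

ffzffzfcffzffzfcffzcffzffzfcffzffzfcffzcffzffzfccc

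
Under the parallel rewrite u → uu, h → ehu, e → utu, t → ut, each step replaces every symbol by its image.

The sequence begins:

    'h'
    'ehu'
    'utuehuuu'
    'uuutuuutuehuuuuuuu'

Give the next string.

Replace each of the 18 characters of uuutuuutuehuuuuuuu in place — uu uu uu ut uu uu uu ut uu utu ehu uu uu uu uu uu uu uu — and concatenate.

uuuuuuutuuuuuuutuuutuehuuuuuuuuuuuuuuu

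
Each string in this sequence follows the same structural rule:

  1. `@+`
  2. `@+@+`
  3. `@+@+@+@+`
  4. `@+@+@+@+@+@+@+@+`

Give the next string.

s(k+1) = s(k)·s(k) — each term doubles the last.
Doubling @+@+@+@+@+@+@+@+:

@+@+@+@+@+@+@+@+@+@+@+@+@+@+@+@+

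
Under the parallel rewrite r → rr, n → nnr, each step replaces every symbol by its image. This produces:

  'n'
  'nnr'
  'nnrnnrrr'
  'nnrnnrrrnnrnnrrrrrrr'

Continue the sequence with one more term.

φ(nnrnnrrrnnrnnrrrrrrr) expands symbol-by-symbol to nnr nnr rr nnr nnr rr rr rr nnr nnr rr nnr nnr rr rr rr rr rr rr rr; joining the 20 pieces gives the next term.

nnrnnrrrnnrnnrrrrrrrnnrnnrrrnnrnnrrrrrrrrrrrrrrr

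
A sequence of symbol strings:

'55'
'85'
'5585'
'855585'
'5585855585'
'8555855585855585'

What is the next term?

From term 3 onward, concatenate the second-to-last term with the last: 55·85 = 5585, 85·5585 = 855585, …
Continuing: 5585855585 · 8555855585855585 gives term 7.

55858555858555855585855585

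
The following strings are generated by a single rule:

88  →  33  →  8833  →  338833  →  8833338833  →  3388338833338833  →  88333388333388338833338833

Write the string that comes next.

Each term (from the third on) is the two preceding terms concatenated in order: term 3 = 88·33 = 8833.
Continuing: 3388338833338833 · 88333388333388338833338833 gives term 8.

338833883333883388333388333388338833338833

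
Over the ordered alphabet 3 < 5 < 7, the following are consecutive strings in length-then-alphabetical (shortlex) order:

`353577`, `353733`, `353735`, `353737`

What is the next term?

Treat 353737 as a base-3 numeral over the given alphabet and add one, carrying through any trailing 7's.

353753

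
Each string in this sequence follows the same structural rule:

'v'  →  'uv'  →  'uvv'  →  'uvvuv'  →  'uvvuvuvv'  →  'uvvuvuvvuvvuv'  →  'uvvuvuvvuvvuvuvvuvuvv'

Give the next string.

This is a Fibonacci-style word recurrence s(k) = s(k−1)·s(k−2): e.g. uv·v = uvv.
So term 8 is uvvuvuvvuvvuvuvvuvuvv·uvvuvuvvuvvuv.

uvvuvuvvuvvuvuvvuvuvvuvvuvuvvuvvuv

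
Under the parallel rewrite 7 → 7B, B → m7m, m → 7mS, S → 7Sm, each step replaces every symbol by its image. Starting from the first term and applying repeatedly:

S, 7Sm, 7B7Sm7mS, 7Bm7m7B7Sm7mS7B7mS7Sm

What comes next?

7Bm7m7mS7B7mS7Bm7m7B7Sm7mS7B7mS7Sm7Bm7m7B7mS7Sm7B7Sm7mS

φ(7Bm7m7B7Sm7mS7B7mS7Sm) expands symbol-by-symbol to 7B m7m 7mS 7B 7mS 7B m7m 7B 7Sm 7mS 7B 7mS 7Sm 7B m7m 7B 7mS 7Sm 7B 7Sm 7mS; joining the 21 pieces gives the next term.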